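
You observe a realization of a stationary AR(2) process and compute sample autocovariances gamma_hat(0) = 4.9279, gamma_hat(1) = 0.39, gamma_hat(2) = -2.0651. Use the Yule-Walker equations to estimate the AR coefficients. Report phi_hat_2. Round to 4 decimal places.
\hat\phi_{2} = -0.4280

The Yule-Walker equations for an AR(p) process read, in matrix form,
  Gamma_p phi = r_p,   with   (Gamma_p)_{ij} = gamma(|i - j|),
                       (r_p)_i = gamma(i),   i,j = 1..p.
Substitute the sample gammas (Toeplitz matrix and right-hand side of size 2):
  Gamma_p = [[4.9279, 0.39], [0.39, 4.9279]]
  r_p     = [0.39, -2.0651]
Written out:
  4.9279 phi_1 + 0.39 phi_2 = 0.39
  0.39 phi_1 + 4.9279 phi_2 = -2.0651
Solve by Cramer's rule:
  det = gamma(0)^2 - gamma(1)^2 = (4.9279)^2 - (0.39)^2 = 24.28419841 - 0.1521 = 24.13209841
  phi_hat_1 = [gamma(1) gamma(0) - gamma(1) gamma(2)] / det = [(0.39)(4.9279) - (0.39)(-2.0651)] / 24.13209841 = 2.72727 / 24.13209841 = 0.113
  phi_hat_2 = [gamma(0) gamma(2) - gamma(1)^2] / det = [(4.9279)(-2.0651) - (0.39)^2] / 24.13209841 = -10.32870629 / 24.13209841 = -0.428
So phi_hat = [0.1130, -0.4280].
Therefore phi_hat_2 = -0.4280.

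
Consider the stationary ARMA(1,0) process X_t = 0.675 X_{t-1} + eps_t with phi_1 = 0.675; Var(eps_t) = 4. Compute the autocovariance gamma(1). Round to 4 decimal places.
\gamma(1) = 4.9598

Multiply the model equation by X_{t-k} and take expectations. With theta_0 = psi_0 = 1 and psi_j the MA(infinity) weights, this gives
  gamma(k) - sum_i phi_i gamma(k-i) = c_k,
  c_k = sigma^2 * sum_{j=k..q} theta_j psi_{j-k}   (c_k = 0 for k > q),
using gamma(-m) = gamma(m).
Pure AR (q = 0): c_0 = sigma^2 = 4, c_k = 0 for k >= 1.
Equations for k = 0 and k = 1 (AR order 1):
  gamma(0) = phi_1 gamma(1) + c_0
  gamma(1) = phi_1 gamma(0) + c_1
Substituting the second into the first: gamma(0) (1 - phi_1^2) = c_0 + phi_1 c_1, so
  gamma(0) = c_0 / (1 - phi_1^2) = 4 / (1 - (0.675)^2) = 4 / 0.544375 = 7.347876.
  gamma(1) = phi_1 gamma(0) = (0.675)(7.347876) = 4.959816.
Therefore gamma(1) = 4.9598 (to 4 decimal places).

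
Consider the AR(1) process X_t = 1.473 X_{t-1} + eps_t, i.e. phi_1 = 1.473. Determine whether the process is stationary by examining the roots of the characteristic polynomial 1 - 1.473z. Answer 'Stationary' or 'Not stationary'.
\text{Not stationary}

The AR(p) characteristic polynomial is P(z) = 1 - 1.473z.
Stationarity requires all roots to lie outside the unit circle, i.e. |z| > 1 for every root.
This is linear in z: 1 + (-1.473) z = 0  =>  z = -1/(-1.473) = 0.678887,  |z| = 0.678887.
Moduli of all roots: 0.6789.
All moduli strictly greater than 1? No.
Verdict: Not stationary.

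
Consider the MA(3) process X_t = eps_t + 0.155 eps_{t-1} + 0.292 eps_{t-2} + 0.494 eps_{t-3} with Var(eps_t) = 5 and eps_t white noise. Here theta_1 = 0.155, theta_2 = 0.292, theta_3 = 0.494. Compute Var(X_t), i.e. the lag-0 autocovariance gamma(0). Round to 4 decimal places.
\gamma(0) = 6.7666

For an MA(q) process X_t = eps_t + sum_i theta_i eps_{t-i} with
Var(eps_t) = sigma^2, the variance is
  gamma(0) = sigma^2 * (1 + sum_i theta_i^2).
  sum_i theta_i^2 = (0.155)^2 + (0.292)^2 + (0.494)^2 = 0.024025 + 0.085264 + 0.244036 = 0.353325.
  gamma(0) = 5 * (1 + 0.353325) = 5 * 1.353325 = 6.766625, which rounds to 6.7666.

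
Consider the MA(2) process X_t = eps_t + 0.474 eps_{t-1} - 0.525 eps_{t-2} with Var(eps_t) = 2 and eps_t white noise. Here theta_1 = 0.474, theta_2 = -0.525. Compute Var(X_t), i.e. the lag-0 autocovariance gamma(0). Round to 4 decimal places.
\gamma(0) = 3.0006

For an MA(q) process X_t = eps_t + sum_i theta_i eps_{t-i} with
Var(eps_t) = sigma^2, the variance is
  gamma(0) = sigma^2 * (1 + sum_i theta_i^2).
  sum_i theta_i^2 = (0.474)^2 + (-0.525)^2 = 0.224676 + 0.275625 = 0.500301.
  gamma(0) = 2 * (1 + 0.500301) = 2 * 1.500301 = 3.000602, which rounds to 3.0006.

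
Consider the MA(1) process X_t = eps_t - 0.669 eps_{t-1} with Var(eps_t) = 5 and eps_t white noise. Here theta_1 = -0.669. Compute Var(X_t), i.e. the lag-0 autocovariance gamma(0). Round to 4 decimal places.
\gamma(0) = 7.2378

For an MA(q) process X_t = eps_t + sum_i theta_i eps_{t-i} with
Var(eps_t) = sigma^2, the variance is
  gamma(0) = sigma^2 * (1 + sum_i theta_i^2).
  sum_i theta_i^2 = (-0.669)^2 = 0.447561.
  gamma(0) = 5 * (1 + 0.447561) = 5 * 1.447561 = 7.237805, which rounds to 7.2378.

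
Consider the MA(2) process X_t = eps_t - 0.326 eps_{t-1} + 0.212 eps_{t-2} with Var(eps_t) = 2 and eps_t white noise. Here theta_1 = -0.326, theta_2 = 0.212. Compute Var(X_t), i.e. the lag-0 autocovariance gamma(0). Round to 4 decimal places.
\gamma(0) = 2.3024

For an MA(q) process X_t = eps_t + sum_i theta_i eps_{t-i} with
Var(eps_t) = sigma^2, the variance is
  gamma(0) = sigma^2 * (1 + sum_i theta_i^2).
  sum_i theta_i^2 = (-0.326)^2 + (0.212)^2 = 0.106276 + 0.044944 = 0.15122.
  gamma(0) = 2 * (1 + 0.15122) = 2 * 1.15122 = 2.30244, which rounds to 2.3024.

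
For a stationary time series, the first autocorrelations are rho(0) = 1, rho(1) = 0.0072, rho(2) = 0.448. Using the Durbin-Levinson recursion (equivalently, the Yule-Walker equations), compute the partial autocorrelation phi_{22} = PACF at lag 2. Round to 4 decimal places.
\phi_{22} = 0.4480

The PACF at lag k is phi_{kk}, the last component of the solution
to the Yule-Walker system G_k phi = r_k where
  (G_k)_{ij} = rho(|i - j|), (r_k)_i = rho(i), i,j = 1..k.
Equivalently, Durbin-Levinson gives phi_{kk} iteratively:
  phi_{11} = rho(1)
  phi_{kk} = [rho(k) - sum_{j=1..k-1} phi_{k-1,j} rho(k-j)]
            / [1 - sum_{j=1..k-1} phi_{k-1,j} rho(j)],
  phi_{k,j} = phi_{k-1,j} - phi_{kk} phi_{k-1,k-j},  j = 1..k-1.
Step k = 1:
  phi_11 = rho(1) = 0.0072.
Step k = 2:
  phi_22 = [rho(2) - phi_11 rho(1)] / [1 - phi_11 rho(1)] = [0.448 - (0.0072)(0.0072)] / [1 - (0.0072)(0.0072)]
         = 0.44794816 / 0.99994816 = 0.448.
Therefore phi_{22} = 0.4480.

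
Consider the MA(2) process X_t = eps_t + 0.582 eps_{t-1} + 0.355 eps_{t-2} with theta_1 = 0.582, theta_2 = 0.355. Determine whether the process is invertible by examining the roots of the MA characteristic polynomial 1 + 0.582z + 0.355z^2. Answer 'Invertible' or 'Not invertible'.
\text{Invertible}

The MA(q) characteristic polynomial is P(z) = 1 + 0.582z + 0.355z^2.
Invertibility requires all roots to lie outside the unit circle, i.e. |z| > 1 for every root.
Set 1 + (0.582) z + (0.355) z^2 = 0, i.e. a z^2 + b z + c = 0 with a = 0.355, b = 0.582, c = 1.
Discriminant D = b^2 - 4ac = (0.582)^2 - 4*(0.355)*1 = 0.338724 - (1.42) = -1.081276.
D < 0, so the roots are the complex-conjugate pair z = (-b +/- i sqrt(-D)) / (2a) = -0.8197 +/- 1.4646i.
For a conjugate pair |z|^2 = z * conj(z) = (product of roots) = c/a = 1/(0.355) = 2.816901, so |z| = sqrt(2.816901) = 1.6784 for both roots.
Moduli of all roots: 1.6784, 1.6784.
All moduli strictly greater than 1? Yes.
Verdict: Invertible.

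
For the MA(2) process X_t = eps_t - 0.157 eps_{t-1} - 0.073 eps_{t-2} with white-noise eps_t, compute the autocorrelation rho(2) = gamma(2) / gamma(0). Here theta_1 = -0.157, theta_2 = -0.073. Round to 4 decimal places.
\rho(2) = -0.0709

For an MA(q) process with theta_0 = 1, the autocovariance is
  gamma(k) = sigma^2 * sum_{i=0..q-k} theta_i * theta_{i+k},
and rho(k) = gamma(k) / gamma(0). Sigma^2 cancels.
  numerator   = (1)*(-0.073) = -0.073.
  denominator = (1)^2 + (-0.157)^2 + (-0.073)^2 = 1.029978.
  rho(2) = -0.073 / 1.029978 = -0.0709.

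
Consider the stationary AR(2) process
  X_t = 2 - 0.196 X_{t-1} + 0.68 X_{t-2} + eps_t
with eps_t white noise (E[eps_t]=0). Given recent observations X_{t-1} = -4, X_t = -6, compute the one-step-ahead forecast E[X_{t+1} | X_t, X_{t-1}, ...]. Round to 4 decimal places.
E[X_{t+1} \mid \mathcal F_t] = 0.4560

For an AR(p) model X_t = c + sum_i phi_i X_{t-i} + eps_t, the
one-step-ahead conditional mean is
  E[X_{t+1} | X_t, ...] = c + sum_i phi_i X_{t+1-i}.
Substitute known values:
  E[X_{t+1} | ...] = 2 + (-0.196) * (-6) + (0.68) * (-4)
                   = 0.4560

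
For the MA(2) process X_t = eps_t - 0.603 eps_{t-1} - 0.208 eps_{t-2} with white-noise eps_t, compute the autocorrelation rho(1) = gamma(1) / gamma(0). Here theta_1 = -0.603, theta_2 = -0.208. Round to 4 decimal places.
\rho(1) = -0.3395

For an MA(q) process with theta_0 = 1, the autocovariance is
  gamma(k) = sigma^2 * sum_{i=0..q-k} theta_i * theta_{i+k},
and rho(k) = gamma(k) / gamma(0). Sigma^2 cancels.
  numerator   = (1)*(-0.603) + (-0.603)*(-0.208) = -0.477576.
  denominator = (1)^2 + (-0.603)^2 + (-0.208)^2 = 1.406873.
  rho(1) = -0.477576 / 1.406873 = -0.3395.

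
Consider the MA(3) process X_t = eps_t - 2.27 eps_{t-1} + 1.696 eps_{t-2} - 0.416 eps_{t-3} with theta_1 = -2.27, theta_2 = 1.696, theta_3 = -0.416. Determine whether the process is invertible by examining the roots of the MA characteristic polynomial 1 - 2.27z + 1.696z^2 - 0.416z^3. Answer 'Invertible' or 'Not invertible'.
\text{Invertible}

The MA(q) characteristic polynomial is P(z) = 1 - 2.27z + 1.696z^2 - 0.416z^3.
Invertibility requires all roots to lie outside the unit circle, i.e. |z| > 1 for every root.
Degree 3: look for a simple real root z0 first, then factor out (1 - z/z0) and solve the remaining quadratic.
Testing z0 = 1.25: P(1.25) = 1 + (-2.27)(1.25) + (1.696)(1.25)^2 + (-0.416)(1.25)^3
  = 1 + (-2.8375) + (2.65) + (-0.8125) = 0.  So z_0 = 1.25 is a root, |z_0| = 1.25.
Divide out the factor (1 - 0.8 z) = (1 - z/z0) (since 1/z0 = 0.8):
  P(z) = (1 - 0.8 z)(1 + (-1.47) z + (0.52) z^2)
  [check: z-coef -1.47 - (0.8) = -2.27; z^2-coef 0.52 - (0.8)(-1.47) = 1.696; z^3-coef -(0.8)(0.52) = -0.416.]
Remaining roots from the quadratic factor 1 + (-1.47) z + (0.52) z^2:
  Set 1 + (-1.47) z + (0.52) z^2 = 0, i.e. a z^2 + b z + c = 0 with a = 0.52, b = -1.47, c = 1.
  Discriminant D = b^2 - 4ac = (-1.47)^2 - 4*(0.52)*1 = 2.1609 - (2.08) = 0.0809.
  D >= 0, so the roots are real: z = (-b +/- sqrt(D)) / (2a) = (1.47 +/- 0.284429) / (1.04).
    z_1 = (1.47 + 0.284429) / (1.04) = 1.687,   |z_1| = 1.687.
    z_2 = (1.47 - 0.284429) / (1.04) = 1.14,   |z_2| = 1.14.
Moduli of all roots: 1.2500, 1.6870, 1.1400.
All moduli strictly greater than 1? Yes.
Verdict: Invertible.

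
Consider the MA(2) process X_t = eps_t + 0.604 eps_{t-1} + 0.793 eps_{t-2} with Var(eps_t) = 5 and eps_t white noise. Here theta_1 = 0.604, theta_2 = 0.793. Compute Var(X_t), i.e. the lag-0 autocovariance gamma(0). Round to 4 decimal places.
\gamma(0) = 9.9683

For an MA(q) process X_t = eps_t + sum_i theta_i eps_{t-i} with
Var(eps_t) = sigma^2, the variance is
  gamma(0) = sigma^2 * (1 + sum_i theta_i^2).
  sum_i theta_i^2 = (0.604)^2 + (0.793)^2 = 0.364816 + 0.628849 = 0.993665.
  gamma(0) = 5 * (1 + 0.993665) = 5 * 1.993665 = 9.968325, which rounds to 9.9683.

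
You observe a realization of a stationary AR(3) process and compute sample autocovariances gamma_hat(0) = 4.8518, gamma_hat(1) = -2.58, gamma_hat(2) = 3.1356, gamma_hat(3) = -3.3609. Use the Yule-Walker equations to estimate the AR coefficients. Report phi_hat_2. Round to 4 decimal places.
\hat\phi_{2} = 0.3820

The Yule-Walker equations for an AR(p) process read, in matrix form,
  Gamma_p phi = r_p,   with   (Gamma_p)_{ij} = gamma(|i - j|),
                       (r_p)_i = gamma(i),   i,j = 1..p.
Substitute the sample gammas (Toeplitz matrix and right-hand side of size 3):
  Gamma_p = [[4.8518, -2.58, 3.1356], [-2.58, 4.8518, -2.58], [3.1356, -2.58, 4.8518]]
  r_p     = [-2.58, 3.1356, -3.3609]
Written out (R1..R3):
  (R1) 4.8518 phi_1 - 2.58 phi_2 + 3.1356 phi_3 = -2.58
  (R2) -2.58 phi_1 + 4.8518 phi_2 - 2.58 phi_3 = 3.1356
  (R3) 3.1356 phi_1 - 2.58 phi_2 + 4.8518 phi_3 = -3.3609
Gaussian elimination:
  R2 <- R2 - (-2.58/4.8518) R1 = R2 - (-0.531761) R1:  3.479856 phi_2 - 0.912609 phi_3 = 1.763656
  R3 <- R3 - (3.1356/4.8518) R1 = R3 - (0.646276) R1:  -0.912609 phi_2 + 2.825338 phi_3 = -1.693509
  R3 <- R3 - (-0.912609/3.479856) R2 = R3 - (-0.262255) R2:  2.586002 phi_3 = -1.230982
Back-substitution:
  phi_hat_3 = -1.230982 / 2.586002 = -0.476017
  phi_hat_2 = (1.763656 - (-0.912609)(-0.476017)) / 3.479856 = 0.381981
  phi_hat_1 = (-2.58 - (-2.58)(0.381981) - (3.1356)(-0.476017)) / 4.8518 = -0.021
So phi_hat = [-0.0210, 0.3820, -0.4760].
Therefore phi_hat_2 = 0.3820.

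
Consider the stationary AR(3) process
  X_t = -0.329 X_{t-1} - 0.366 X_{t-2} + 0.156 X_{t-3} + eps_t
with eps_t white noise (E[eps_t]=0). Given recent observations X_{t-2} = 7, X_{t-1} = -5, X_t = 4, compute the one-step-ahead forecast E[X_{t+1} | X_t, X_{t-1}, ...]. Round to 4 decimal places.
E[X_{t+1} \mid \mathcal F_t] = 1.6060

For an AR(p) model X_t = c + sum_i phi_i X_{t-i} + eps_t, the
one-step-ahead conditional mean is
  E[X_{t+1} | X_t, ...] = c + sum_i phi_i X_{t+1-i}.
Substitute known values:
  E[X_{t+1} | ...] = (-0.329) * (4) + (-0.366) * (-5) + (0.156) * (7)
                   = 1.6060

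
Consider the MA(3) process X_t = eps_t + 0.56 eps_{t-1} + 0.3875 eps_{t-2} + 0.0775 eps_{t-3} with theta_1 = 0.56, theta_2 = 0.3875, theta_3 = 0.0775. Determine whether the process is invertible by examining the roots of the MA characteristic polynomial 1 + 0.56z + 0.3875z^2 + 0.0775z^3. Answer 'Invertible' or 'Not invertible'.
\text{Invertible}

The MA(q) characteristic polynomial is P(z) = 1 + 0.56z + 0.3875z^2 + 0.0775z^3.
Invertibility requires all roots to lie outside the unit circle, i.e. |z| > 1 for every root.
Degree 3: look for a simple real root z0 first, then factor out (1 - z/z0) and solve the remaining quadratic.
Testing z0 = -4: P(-4) = 1 + (0.56)(-4) + (0.3875)(-4)^2 + (0.0775)(-4)^3
  = 1 + (-2.24) + (6.2) + (-4.96) = 0.  So z_0 = -4 is a root, |z_0| = 4.
Divide out the factor (1 + 0.25 z) = (1 - z/z0) (since 1/z0 = -0.25):
  P(z) = (1 + 0.25 z)(1 + (0.31) z + (0.31) z^2)
  [check: z-coef 0.31 - (-0.25) = 0.56; z^2-coef 0.31 - (-0.25)(0.31) = 0.3875; z^3-coef -(-0.25)(0.31) = 0.0775.]
Remaining roots from the quadratic factor 1 + (0.31) z + (0.31) z^2:
  Set 1 + (0.31) z + (0.31) z^2 = 0, i.e. a z^2 + b z + c = 0 with a = 0.31, b = 0.31, c = 1.
  Discriminant D = b^2 - 4ac = (0.31)^2 - 4*(0.31)*1 = 0.0961 - (1.24) = -1.1439.
  D < 0, so the roots are the complex-conjugate pair z = (-b +/- i sqrt(-D)) / (2a) = -0.5 +/- 1.7251i.
  For a conjugate pair |z|^2 = z * conj(z) = (product of roots) = c/a = 1/(0.31) = 3.225806, so |z| = sqrt(3.225806) = 1.7961 for both roots.
Moduli of all roots: 4.0000, 1.7961, 1.7961.
All moduli strictly greater than 1? Yes.
Verdict: Invertible.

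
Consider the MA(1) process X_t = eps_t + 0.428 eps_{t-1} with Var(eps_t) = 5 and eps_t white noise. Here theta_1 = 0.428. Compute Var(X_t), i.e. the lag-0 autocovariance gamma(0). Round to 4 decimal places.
\gamma(0) = 5.9159

For an MA(q) process X_t = eps_t + sum_i theta_i eps_{t-i} with
Var(eps_t) = sigma^2, the variance is
  gamma(0) = sigma^2 * (1 + sum_i theta_i^2).
  sum_i theta_i^2 = (0.428)^2 = 0.183184.
  gamma(0) = 5 * (1 + 0.183184) = 5 * 1.183184 = 5.91592, which rounds to 5.9159.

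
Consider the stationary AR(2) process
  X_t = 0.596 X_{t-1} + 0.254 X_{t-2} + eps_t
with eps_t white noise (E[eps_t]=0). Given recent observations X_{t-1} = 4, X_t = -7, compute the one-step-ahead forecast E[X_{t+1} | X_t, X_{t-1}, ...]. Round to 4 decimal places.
E[X_{t+1} \mid \mathcal F_t] = -3.1560

For an AR(p) model X_t = c + sum_i phi_i X_{t-i} + eps_t, the
one-step-ahead conditional mean is
  E[X_{t+1} | X_t, ...] = c + sum_i phi_i X_{t+1-i}.
Substitute known values:
  E[X_{t+1} | ...] = (0.596) * (-7) + (0.254) * (4)
                   = -3.1560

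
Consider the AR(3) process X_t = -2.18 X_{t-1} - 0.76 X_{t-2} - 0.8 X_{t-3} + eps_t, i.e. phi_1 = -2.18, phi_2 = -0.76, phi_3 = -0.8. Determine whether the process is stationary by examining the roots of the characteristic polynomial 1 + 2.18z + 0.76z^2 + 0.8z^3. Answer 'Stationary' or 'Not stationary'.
\text{Not stationary}

The AR(p) characteristic polynomial is P(z) = 1 + 2.18z + 0.76z^2 + 0.8z^3.
Stationarity requires all roots to lie outside the unit circle, i.e. |z| > 1 for every root.
Degree 3: look for a simple real root z0 first, then factor out (1 - z/z0) and solve the remaining quadratic.
Testing z0 = -0.5: P(-0.5) = 1 + (2.18)(-0.5) + (0.76)(-0.5)^2 + (0.8)(-0.5)^3
  = 1 + (-1.09) + (0.19) + (-0.1) = 0.  So z_0 = -0.5 is a root, |z_0| = 0.5.
Divide out the factor (1 + 2 z) = (1 - z/z0) (since 1/z0 = -2):
  P(z) = (1 + 2 z)(1 + (0.18) z + (0.4) z^2)
  [check: z-coef 0.18 - (-2) = 2.18; z^2-coef 0.4 - (-2)(0.18) = 0.76; z^3-coef -(-2)(0.4) = 0.8.]
Remaining roots from the quadratic factor 1 + (0.18) z + (0.4) z^2:
  Set 1 + (0.18) z + (0.4) z^2 = 0, i.e. a z^2 + b z + c = 0 with a = 0.4, b = 0.18, c = 1.
  Discriminant D = b^2 - 4ac = (0.18)^2 - 4*(0.4)*1 = 0.0324 - (1.6) = -1.5676.
  D < 0, so the roots are the complex-conjugate pair z = (-b +/- i sqrt(-D)) / (2a) = -0.225 +/- 1.565i.
  For a conjugate pair |z|^2 = z * conj(z) = (product of roots) = c/a = 1/(0.4) = 2.5, so |z| = sqrt(2.5) = 1.5811 for both roots.
Moduli of all roots: 0.5000, 1.5811, 1.5811.
All moduli strictly greater than 1? No.
Verdict: Not stationary.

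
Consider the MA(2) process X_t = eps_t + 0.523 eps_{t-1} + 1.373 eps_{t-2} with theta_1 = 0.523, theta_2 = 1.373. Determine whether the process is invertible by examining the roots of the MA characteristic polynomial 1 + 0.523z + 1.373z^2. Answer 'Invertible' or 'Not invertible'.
\text{Not invertible}

The MA(q) characteristic polynomial is P(z) = 1 + 0.523z + 1.373z^2.
Invertibility requires all roots to lie outside the unit circle, i.e. |z| > 1 for every root.
Set 1 + (0.523) z + (1.373) z^2 = 0, i.e. a z^2 + b z + c = 0 with a = 1.373, b = 0.523, c = 1.
Discriminant D = b^2 - 4ac = (0.523)^2 - 4*(1.373)*1 = 0.273529 - (5.492) = -5.218471.
D < 0, so the roots are the complex-conjugate pair z = (-b +/- i sqrt(-D)) / (2a) = -0.1905 +/- 0.8319i.
For a conjugate pair |z|^2 = z * conj(z) = (product of roots) = c/a = 1/(1.373) = 0.728332, so |z| = sqrt(0.728332) = 0.8534 for both roots.
Moduli of all roots: 0.8534, 0.8534.
All moduli strictly greater than 1? No.
Verdict: Not invertible.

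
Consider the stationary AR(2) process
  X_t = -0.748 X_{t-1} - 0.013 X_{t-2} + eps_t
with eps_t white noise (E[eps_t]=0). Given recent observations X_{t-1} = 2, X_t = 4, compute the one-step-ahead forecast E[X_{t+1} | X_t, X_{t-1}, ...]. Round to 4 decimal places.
E[X_{t+1} \mid \mathcal F_t] = -3.0180

For an AR(p) model X_t = c + sum_i phi_i X_{t-i} + eps_t, the
one-step-ahead conditional mean is
  E[X_{t+1} | X_t, ...] = c + sum_i phi_i X_{t+1-i}.
Substitute known values:
  E[X_{t+1} | ...] = (-0.748) * (4) + (-0.013) * (2)
                   = -3.0180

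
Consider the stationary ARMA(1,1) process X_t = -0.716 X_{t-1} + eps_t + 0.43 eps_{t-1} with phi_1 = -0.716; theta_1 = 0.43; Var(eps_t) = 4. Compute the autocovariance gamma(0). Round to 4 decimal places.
\gamma(0) = 4.6714

Multiply the model equation by X_{t-k} and take expectations. With theta_0 = psi_0 = 1 and psi_j the MA(infinity) weights, this gives
  gamma(k) - sum_i phi_i gamma(k-i) = c_k,
  c_k = sigma^2 * sum_{j=k..q} theta_j psi_{j-k}   (c_k = 0 for k > q),
using gamma(-m) = gamma(m).
psi-weights needed (psi_j = theta_j + sum_i phi_i psi_{j-i}):
  psi_1 = theta_1 + phi_1 = 0.43 + (-0.716) = -0.286
Right-hand sides:
  c_0 = sigma^2 (1 + theta_1 psi_1) = 4 * (1 + (0.43)(-0.286)) = 4 * 0.87702 = 3.50808
  c_1 = sigma^2 theta_1 = 4 * (0.43) = 1.72
  c_2 = 0
Equations for k = 0 and k = 1 (AR order 1):
  gamma(0) = phi_1 gamma(1) + c_0
  gamma(1) = phi_1 gamma(0) + c_1
Substituting the second into the first: gamma(0) (1 - phi_1^2) = c_0 + phi_1 c_1, so
  gamma(0) = (c_0 + phi_1 c_1) / (1 - phi_1^2) = (3.50808 + (-0.716)(1.72)) / (1 - (-0.716)^2) = 2.27656 / 0.487344 = 4.671362.
Therefore gamma(0) = 4.6714 (to 4 decimal places).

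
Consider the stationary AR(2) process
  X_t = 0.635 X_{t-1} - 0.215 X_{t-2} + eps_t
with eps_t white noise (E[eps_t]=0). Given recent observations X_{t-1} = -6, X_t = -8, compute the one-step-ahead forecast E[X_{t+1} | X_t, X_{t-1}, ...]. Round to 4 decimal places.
E[X_{t+1} \mid \mathcal F_t] = -3.7900

For an AR(p) model X_t = c + sum_i phi_i X_{t-i} + eps_t, the
one-step-ahead conditional mean is
  E[X_{t+1} | X_t, ...] = c + sum_i phi_i X_{t+1-i}.
Substitute known values:
  E[X_{t+1} | ...] = (0.635) * (-8) + (-0.215) * (-6)
                   = -3.7900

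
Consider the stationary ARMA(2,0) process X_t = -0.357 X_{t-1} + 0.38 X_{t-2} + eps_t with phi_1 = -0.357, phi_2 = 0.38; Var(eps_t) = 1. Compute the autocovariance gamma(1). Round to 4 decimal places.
\gamma(1) = -1.0068

Multiply the model equation by X_{t-k} and take expectations. With theta_0 = psi_0 = 1 and psi_j the MA(infinity) weights, this gives
  gamma(k) - sum_i phi_i gamma(k-i) = c_k,
  c_k = sigma^2 * sum_{j=k..q} theta_j psi_{j-k}   (c_k = 0 for k > q),
using gamma(-m) = gamma(m).
Pure AR (q = 0): c_0 = sigma^2 = 1, c_k = 0 for k >= 1.
Equations for k = 0, 1, 2 (AR order 2, c_2 = 0):
  (E0) gamma(0) = phi_1 gamma(1) + phi_2 gamma(2) + c_0
  (E1) gamma(1) = phi_1 gamma(0) + phi_2 gamma(1) + c_1
  (E2) gamma(2) = phi_1 gamma(1) + phi_2 gamma(0)
From (E1): gamma(1) = A gamma(0) + B with
  A = phi_1 / (1 - phi_2) = -0.357 / 0.62 = -0.575806,   B = c_1 / (1 - phi_2) = 0 / 0.62 = 0.
Insert (E2) into (E0): gamma(0) (1 - phi_2^2) = phi_1 (1 + phi_2) gamma(1) + c_0.
  phi_1 (1 + phi_2) = (-0.357)(1.38) = -0.49266,   1 - phi_2^2 = 0.8556.
Replace gamma(1) by A gamma(0) + B and collect gamma(0):
  gamma(0) [0.8556 - (-0.49266)(-0.575806)] = c_0 = 1
  gamma(0) * 0.571923 = 1
  gamma(0) = 1 / 0.571923 = 1.748487.
  gamma(1) = A gamma(0) = (-0.575806)(1.748487) = -1.00679.
Therefore gamma(1) = -1.0068 (to 4 decimal places).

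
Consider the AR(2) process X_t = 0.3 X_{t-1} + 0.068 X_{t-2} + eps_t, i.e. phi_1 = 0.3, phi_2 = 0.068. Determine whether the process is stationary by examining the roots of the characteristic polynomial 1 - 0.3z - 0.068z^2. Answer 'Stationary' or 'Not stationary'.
\text{Stationary}

The AR(p) characteristic polynomial is P(z) = 1 - 0.3z - 0.068z^2.
Stationarity requires all roots to lie outside the unit circle, i.e. |z| > 1 for every root.
Set 1 + (-0.3) z + (-0.068) z^2 = 0, i.e. a z^2 + b z + c = 0 with a = -0.068, b = -0.3, c = 1.
Discriminant D = b^2 - 4ac = (-0.3)^2 - 4*(-0.068)*1 = 0.09 - (-0.272) = 0.362.
D >= 0, so the roots are real: z = (-b +/- sqrt(D)) / (2a) = (0.3 +/- 0.601664) / (-0.136).
  z_1 = (0.3 + 0.601664) / (-0.136) = -6.6299,   |z_1| = 6.6299.
  z_2 = (0.3 - 0.601664) / (-0.136) = 2.2181,   |z_2| = 2.2181.
Moduli of all roots: 6.6299, 2.2181.
All moduli strictly greater than 1? Yes.
Verdict: Stationary.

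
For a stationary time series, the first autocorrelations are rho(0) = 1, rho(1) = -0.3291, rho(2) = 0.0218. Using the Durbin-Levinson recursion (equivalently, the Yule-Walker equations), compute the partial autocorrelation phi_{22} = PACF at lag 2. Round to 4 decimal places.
\phi_{22} = -0.0970

The PACF at lag k is phi_{kk}, the last component of the solution
to the Yule-Walker system G_k phi = r_k where
  (G_k)_{ij} = rho(|i - j|), (r_k)_i = rho(i), i,j = 1..k.
Equivalently, Durbin-Levinson gives phi_{kk} iteratively:
  phi_{11} = rho(1)
  phi_{kk} = [rho(k) - sum_{j=1..k-1} phi_{k-1,j} rho(k-j)]
            / [1 - sum_{j=1..k-1} phi_{k-1,j} rho(j)],
  phi_{k,j} = phi_{k-1,j} - phi_{kk} phi_{k-1,k-j},  j = 1..k-1.
Step k = 1:
  phi_11 = rho(1) = -0.3291.
Step k = 2:
  phi_22 = [rho(2) - phi_11 rho(1)] / [1 - phi_11 rho(1)] = [0.0218 - (-0.3291)(-0.3291)] / [1 - (-0.3291)(-0.3291)]
         = -0.08650681 / 0.89169319 = -0.097.
Therefore phi_{22} = -0.0970.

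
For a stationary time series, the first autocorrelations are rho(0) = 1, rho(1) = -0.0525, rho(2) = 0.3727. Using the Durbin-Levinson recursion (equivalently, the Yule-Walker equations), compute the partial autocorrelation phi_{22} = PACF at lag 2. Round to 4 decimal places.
\phi_{22} = 0.3710

The PACF at lag k is phi_{kk}, the last component of the solution
to the Yule-Walker system G_k phi = r_k where
  (G_k)_{ij} = rho(|i - j|), (r_k)_i = rho(i), i,j = 1..k.
Equivalently, Durbin-Levinson gives phi_{kk} iteratively:
  phi_{11} = rho(1)
  phi_{kk} = [rho(k) - sum_{j=1..k-1} phi_{k-1,j} rho(k-j)]
            / [1 - sum_{j=1..k-1} phi_{k-1,j} rho(j)],
  phi_{k,j} = phi_{k-1,j} - phi_{kk} phi_{k-1,k-j},  j = 1..k-1.
Step k = 1:
  phi_11 = rho(1) = -0.0525.
Step k = 2:
  phi_22 = [rho(2) - phi_11 rho(1)] / [1 - phi_11 rho(1)] = [0.3727 - (-0.0525)(-0.0525)] / [1 - (-0.0525)(-0.0525)]
         = 0.36994375 / 0.99724375 = 0.371.
Therefore phi_{22} = 0.3710.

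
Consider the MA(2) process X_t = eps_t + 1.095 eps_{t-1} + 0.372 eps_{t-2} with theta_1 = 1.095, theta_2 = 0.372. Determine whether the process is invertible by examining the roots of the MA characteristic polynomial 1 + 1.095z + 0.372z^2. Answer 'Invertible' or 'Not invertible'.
\text{Invertible}

The MA(q) characteristic polynomial is P(z) = 1 + 1.095z + 0.372z^2.
Invertibility requires all roots to lie outside the unit circle, i.e. |z| > 1 for every root.
Set 1 + (1.095) z + (0.372) z^2 = 0, i.e. a z^2 + b z + c = 0 with a = 0.372, b = 1.095, c = 1.
Discriminant D = b^2 - 4ac = (1.095)^2 - 4*(0.372)*1 = 1.199025 - (1.488) = -0.288975.
D < 0, so the roots are the complex-conjugate pair z = (-b +/- i sqrt(-D)) / (2a) = -1.4718 +/- 0.7225i.
For a conjugate pair |z|^2 = z * conj(z) = (product of roots) = c/a = 1/(0.372) = 2.688172, so |z| = sqrt(2.688172) = 1.6396 for both roots.
Moduli of all roots: 1.6396, 1.6396.
All moduli strictly greater than 1? Yes.
Verdict: Invertible.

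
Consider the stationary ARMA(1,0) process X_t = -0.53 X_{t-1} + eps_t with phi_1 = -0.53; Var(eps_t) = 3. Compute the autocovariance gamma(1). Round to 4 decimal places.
\gamma(1) = -2.2111

Multiply the model equation by X_{t-k} and take expectations. With theta_0 = psi_0 = 1 and psi_j the MA(infinity) weights, this gives
  gamma(k) - sum_i phi_i gamma(k-i) = c_k,
  c_k = sigma^2 * sum_{j=k..q} theta_j psi_{j-k}   (c_k = 0 for k > q),
using gamma(-m) = gamma(m).
Pure AR (q = 0): c_0 = sigma^2 = 3, c_k = 0 for k >= 1.
Equations for k = 0 and k = 1 (AR order 1):
  gamma(0) = phi_1 gamma(1) + c_0
  gamma(1) = phi_1 gamma(0) + c_1
Substituting the second into the first: gamma(0) (1 - phi_1^2) = c_0 + phi_1 c_1, so
  gamma(0) = c_0 / (1 - phi_1^2) = 3 / (1 - (-0.53)^2) = 3 / 0.7191 = 4.171882.
  gamma(1) = phi_1 gamma(0) = (-0.53)(4.171882) = -2.211097.
Therefore gamma(1) = -2.2111 (to 4 decimal places).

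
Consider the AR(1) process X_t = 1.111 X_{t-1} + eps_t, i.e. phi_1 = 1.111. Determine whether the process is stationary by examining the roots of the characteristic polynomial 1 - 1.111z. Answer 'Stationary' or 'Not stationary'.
\text{Not stationary}

The AR(p) characteristic polynomial is P(z) = 1 - 1.111z.
Stationarity requires all roots to lie outside the unit circle, i.e. |z| > 1 for every root.
This is linear in z: 1 + (-1.111) z = 0  =>  z = -1/(-1.111) = 0.90009,  |z| = 0.90009.
Moduli of all roots: 0.9001.
All moduli strictly greater than 1? No.
Verdict: Not stationary.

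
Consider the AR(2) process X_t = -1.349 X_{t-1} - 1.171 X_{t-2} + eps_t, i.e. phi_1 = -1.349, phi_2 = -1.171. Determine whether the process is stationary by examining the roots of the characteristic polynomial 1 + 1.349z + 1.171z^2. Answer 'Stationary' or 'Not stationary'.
\text{Not stationary}

The AR(p) characteristic polynomial is P(z) = 1 + 1.349z + 1.171z^2.
Stationarity requires all roots to lie outside the unit circle, i.e. |z| > 1 for every root.
Set 1 + (1.349) z + (1.171) z^2 = 0, i.e. a z^2 + b z + c = 0 with a = 1.171, b = 1.349, c = 1.
Discriminant D = b^2 - 4ac = (1.349)^2 - 4*(1.171)*1 = 1.819801 - (4.684) = -2.864199.
D < 0, so the roots are the complex-conjugate pair z = (-b +/- i sqrt(-D)) / (2a) = -0.576 +/- 0.7226i.
For a conjugate pair |z|^2 = z * conj(z) = (product of roots) = c/a = 1/(1.171) = 0.853971, so |z| = sqrt(0.853971) = 0.9241 for both roots.
Moduli of all roots: 0.9241, 0.9241.
All moduli strictly greater than 1? No.
Verdict: Not stationary.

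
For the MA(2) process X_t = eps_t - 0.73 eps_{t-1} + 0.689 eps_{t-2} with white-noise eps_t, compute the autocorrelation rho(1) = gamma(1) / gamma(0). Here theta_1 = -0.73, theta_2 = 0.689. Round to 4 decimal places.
\rho(1) = -0.6141

For an MA(q) process with theta_0 = 1, the autocovariance is
  gamma(k) = sigma^2 * sum_{i=0..q-k} theta_i * theta_{i+k},
and rho(k) = gamma(k) / gamma(0). Sigma^2 cancels.
  numerator   = (1)*(-0.73) + (-0.73)*(0.689) = -1.23297.
  denominator = (1)^2 + (-0.73)^2 + (0.689)^2 = 2.007621.
  rho(1) = -1.23297 / 2.007621 = -0.6141.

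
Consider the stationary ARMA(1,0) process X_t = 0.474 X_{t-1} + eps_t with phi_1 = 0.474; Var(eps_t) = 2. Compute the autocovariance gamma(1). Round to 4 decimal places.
\gamma(1) = 1.2227

Multiply the model equation by X_{t-k} and take expectations. With theta_0 = psi_0 = 1 and psi_j the MA(infinity) weights, this gives
  gamma(k) - sum_i phi_i gamma(k-i) = c_k,
  c_k = sigma^2 * sum_{j=k..q} theta_j psi_{j-k}   (c_k = 0 for k > q),
using gamma(-m) = gamma(m).
Pure AR (q = 0): c_0 = sigma^2 = 2, c_k = 0 for k >= 1.
Equations for k = 0 and k = 1 (AR order 1):
  gamma(0) = phi_1 gamma(1) + c_0
  gamma(1) = phi_1 gamma(0) + c_1
Substituting the second into the first: gamma(0) (1 - phi_1^2) = c_0 + phi_1 c_1, so
  gamma(0) = c_0 / (1 - phi_1^2) = 2 / (1 - (0.474)^2) = 2 / 0.775324 = 2.579567.
  gamma(1) = phi_1 gamma(0) = (0.474)(2.579567) = 1.222715.
Therefore gamma(1) = 1.2227 (to 4 decimal places).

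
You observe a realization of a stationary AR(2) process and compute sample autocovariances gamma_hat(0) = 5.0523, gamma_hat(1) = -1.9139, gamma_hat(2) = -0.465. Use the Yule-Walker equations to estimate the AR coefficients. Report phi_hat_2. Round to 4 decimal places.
\hat\phi_{2} = -0.2750

The Yule-Walker equations for an AR(p) process read, in matrix form,
  Gamma_p phi = r_p,   with   (Gamma_p)_{ij} = gamma(|i - j|),
                       (r_p)_i = gamma(i),   i,j = 1..p.
Substitute the sample gammas (Toeplitz matrix and right-hand side of size 2):
  Gamma_p = [[5.0523, -1.9139], [-1.9139, 5.0523]]
  r_p     = [-1.9139, -0.465]
Written out:
  5.0523 phi_1 - 1.9139 phi_2 = -1.9139
  -1.9139 phi_1 + 5.0523 phi_2 = -0.465
Solve by Cramer's rule:
  det = gamma(0)^2 - gamma(1)^2 = (5.0523)^2 - (-1.9139)^2 = 25.52573529 - 3.66301321 = 21.86272208
  phi_hat_1 = [gamma(1) gamma(0) - gamma(1) gamma(2)] / det = [(-1.9139)(5.0523) - (-1.9139)(-0.465)] / 21.86272208 = -10.55956047 / 21.86272208 = -0.483
  phi_hat_2 = [gamma(0) gamma(2) - gamma(1)^2] / det = [(5.0523)(-0.465) - (-1.9139)^2] / 21.86272208 = -6.01233271 / 21.86272208 = -0.275
So phi_hat = [-0.4830, -0.2750].
Therefore phi_hat_2 = -0.2750.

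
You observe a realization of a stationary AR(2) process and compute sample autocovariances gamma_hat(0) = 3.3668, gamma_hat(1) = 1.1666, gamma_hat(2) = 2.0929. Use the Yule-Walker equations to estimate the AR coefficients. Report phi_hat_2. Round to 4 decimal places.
\hat\phi_{2} = 0.5700

The Yule-Walker equations for an AR(p) process read, in matrix form,
  Gamma_p phi = r_p,   with   (Gamma_p)_{ij} = gamma(|i - j|),
                       (r_p)_i = gamma(i),   i,j = 1..p.
Substitute the sample gammas (Toeplitz matrix and right-hand side of size 2):
  Gamma_p = [[3.3668, 1.1666], [1.1666, 3.3668]]
  r_p     = [1.1666, 2.0929]
Written out:
  3.3668 phi_1 + 1.1666 phi_2 = 1.1666
  1.1666 phi_1 + 3.3668 phi_2 = 2.0929
Solve by Cramer's rule:
  det = gamma(0)^2 - gamma(1)^2 = (3.3668)^2 - (1.1666)^2 = 11.33534224 - 1.36095556 = 9.97438668
  phi_hat_1 = [gamma(1) gamma(0) - gamma(1) gamma(2)] / det = [(1.1666)(3.3668) - (1.1666)(2.0929)] / 9.97438668 = 1.48613174 / 9.97438668 = 0.149
  phi_hat_2 = [gamma(0) gamma(2) - gamma(1)^2] / det = [(3.3668)(2.0929) - (1.1666)^2] / 9.97438668 = 5.68542016 / 9.97438668 = 0.57
So phi_hat = [0.1490, 0.5700].
Therefore phi_hat_2 = 0.5700.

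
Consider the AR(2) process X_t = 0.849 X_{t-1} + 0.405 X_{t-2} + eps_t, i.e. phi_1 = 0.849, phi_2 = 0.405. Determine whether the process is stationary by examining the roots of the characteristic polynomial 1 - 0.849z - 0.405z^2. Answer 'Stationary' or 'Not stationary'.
\text{Not stationary}

The AR(p) characteristic polynomial is P(z) = 1 - 0.849z - 0.405z^2.
Stationarity requires all roots to lie outside the unit circle, i.e. |z| > 1 for every root.
Set 1 + (-0.849) z + (-0.405) z^2 = 0, i.e. a z^2 + b z + c = 0 with a = -0.405, b = -0.849, c = 1.
Discriminant D = b^2 - 4ac = (-0.849)^2 - 4*(-0.405)*1 = 0.720801 - (-1.62) = 2.340801.
D >= 0, so the roots are real: z = (-b +/- sqrt(D)) / (2a) = (0.849 +/- 1.529968) / (-0.81).
  z_1 = (0.849 + 1.529968) / (-0.81) = -2.937,   |z_1| = 2.937.
  z_2 = (0.849 - 1.529968) / (-0.81) = 0.8407,   |z_2| = 0.8407.
Moduli of all roots: 2.9370, 0.8407.
All moduli strictly greater than 1? No.
Verdict: Not stationary.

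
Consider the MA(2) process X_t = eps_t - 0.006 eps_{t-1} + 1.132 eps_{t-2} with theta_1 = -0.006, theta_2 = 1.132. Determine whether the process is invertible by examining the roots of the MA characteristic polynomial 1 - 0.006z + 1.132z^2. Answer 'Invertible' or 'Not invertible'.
\text{Not invertible}

The MA(q) characteristic polynomial is P(z) = 1 - 0.006z + 1.132z^2.
Invertibility requires all roots to lie outside the unit circle, i.e. |z| > 1 for every root.
Set 1 + (-0.006) z + (1.132) z^2 = 0, i.e. a z^2 + b z + c = 0 with a = 1.132, b = -0.006, c = 1.
Discriminant D = b^2 - 4ac = (-0.006)^2 - 4*(1.132)*1 = 0.000036 - (4.528) = -4.527964.
D < 0, so the roots are the complex-conjugate pair z = (-b +/- i sqrt(-D)) / (2a) = 0.0027 +/- 0.9399i.
For a conjugate pair |z|^2 = z * conj(z) = (product of roots) = c/a = 1/(1.132) = 0.883392, so |z| = sqrt(0.883392) = 0.9399 for both roots.
Moduli of all roots: 0.9399, 0.9399.
All moduli strictly greater than 1? No.
Verdict: Not invertible.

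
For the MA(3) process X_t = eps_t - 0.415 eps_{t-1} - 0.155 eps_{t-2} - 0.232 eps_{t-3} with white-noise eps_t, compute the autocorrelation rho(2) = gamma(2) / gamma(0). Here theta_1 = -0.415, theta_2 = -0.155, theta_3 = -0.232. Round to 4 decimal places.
\rho(2) = -0.0470

For an MA(q) process with theta_0 = 1, the autocovariance is
  gamma(k) = sigma^2 * sum_{i=0..q-k} theta_i * theta_{i+k},
and rho(k) = gamma(k) / gamma(0). Sigma^2 cancels.
  numerator   = (1)*(-0.155) + (-0.415)*(-0.232) = -0.05872.
  denominator = (1)^2 + (-0.415)^2 + (-0.155)^2 + (-0.232)^2 = 1.250074.
  rho(2) = -0.05872 / 1.250074 = -0.0470.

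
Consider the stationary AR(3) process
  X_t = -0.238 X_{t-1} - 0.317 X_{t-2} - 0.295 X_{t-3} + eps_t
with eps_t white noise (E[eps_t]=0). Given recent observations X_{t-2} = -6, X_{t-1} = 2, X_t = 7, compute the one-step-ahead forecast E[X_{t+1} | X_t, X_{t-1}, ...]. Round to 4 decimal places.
E[X_{t+1} \mid \mathcal F_t] = -0.5300

For an AR(p) model X_t = c + sum_i phi_i X_{t-i} + eps_t, the
one-step-ahead conditional mean is
  E[X_{t+1} | X_t, ...] = c + sum_i phi_i X_{t+1-i}.
Substitute known values:
  E[X_{t+1} | ...] = (-0.238) * (7) + (-0.317) * (2) + (-0.295) * (-6)
                   = -0.5300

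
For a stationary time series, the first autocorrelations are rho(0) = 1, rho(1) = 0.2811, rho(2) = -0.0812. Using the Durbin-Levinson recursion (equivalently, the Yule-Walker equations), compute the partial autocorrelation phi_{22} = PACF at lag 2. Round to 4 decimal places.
\phi_{22} = -0.1740

The PACF at lag k is phi_{kk}, the last component of the solution
to the Yule-Walker system G_k phi = r_k where
  (G_k)_{ij} = rho(|i - j|), (r_k)_i = rho(i), i,j = 1..k.
Equivalently, Durbin-Levinson gives phi_{kk} iteratively:
  phi_{11} = rho(1)
  phi_{kk} = [rho(k) - sum_{j=1..k-1} phi_{k-1,j} rho(k-j)]
            / [1 - sum_{j=1..k-1} phi_{k-1,j} rho(j)],
  phi_{k,j} = phi_{k-1,j} - phi_{kk} phi_{k-1,k-j},  j = 1..k-1.
Step k = 1:
  phi_11 = rho(1) = 0.2811.
Step k = 2:
  phi_22 = [rho(2) - phi_11 rho(1)] / [1 - phi_11 rho(1)] = [-0.0812 - (0.2811)(0.2811)] / [1 - (0.2811)(0.2811)]
         = -0.16021721 / 0.92098279 = -0.174.
Therefore phi_{22} = -0.1740.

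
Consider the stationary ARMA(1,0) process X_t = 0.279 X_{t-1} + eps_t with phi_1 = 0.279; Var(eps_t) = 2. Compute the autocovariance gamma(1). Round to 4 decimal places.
\gamma(1) = 0.6051

Multiply the model equation by X_{t-k} and take expectations. With theta_0 = psi_0 = 1 and psi_j the MA(infinity) weights, this gives
  gamma(k) - sum_i phi_i gamma(k-i) = c_k,
  c_k = sigma^2 * sum_{j=k..q} theta_j psi_{j-k}   (c_k = 0 for k > q),
using gamma(-m) = gamma(m).
Pure AR (q = 0): c_0 = sigma^2 = 2, c_k = 0 for k >= 1.
Equations for k = 0 and k = 1 (AR order 1):
  gamma(0) = phi_1 gamma(1) + c_0
  gamma(1) = phi_1 gamma(0) + c_1
Substituting the second into the first: gamma(0) (1 - phi_1^2) = c_0 + phi_1 c_1, so
  gamma(0) = c_0 / (1 - phi_1^2) = 2 / (1 - (0.279)^2) = 2 / 0.922159 = 2.168823.
  gamma(1) = phi_1 gamma(0) = (0.279)(2.168823) = 0.605102.
Therefore gamma(1) = 0.6051 (to 4 decimal places).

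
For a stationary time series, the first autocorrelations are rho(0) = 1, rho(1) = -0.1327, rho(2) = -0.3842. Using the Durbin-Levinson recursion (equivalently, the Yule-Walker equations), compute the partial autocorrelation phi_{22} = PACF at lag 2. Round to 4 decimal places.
\phi_{22} = -0.4090

The PACF at lag k is phi_{kk}, the last component of the solution
to the Yule-Walker system G_k phi = r_k where
  (G_k)_{ij} = rho(|i - j|), (r_k)_i = rho(i), i,j = 1..k.
Equivalently, Durbin-Levinson gives phi_{kk} iteratively:
  phi_{11} = rho(1)
  phi_{kk} = [rho(k) - sum_{j=1..k-1} phi_{k-1,j} rho(k-j)]
            / [1 - sum_{j=1..k-1} phi_{k-1,j} rho(j)],
  phi_{k,j} = phi_{k-1,j} - phi_{kk} phi_{k-1,k-j},  j = 1..k-1.
Step k = 1:
  phi_11 = rho(1) = -0.1327.
Step k = 2:
  phi_22 = [rho(2) - phi_11 rho(1)] / [1 - phi_11 rho(1)] = [-0.3842 - (-0.1327)(-0.1327)] / [1 - (-0.1327)(-0.1327)]
         = -0.40180929 / 0.98239071 = -0.409.
Therefore phi_{22} = -0.4090.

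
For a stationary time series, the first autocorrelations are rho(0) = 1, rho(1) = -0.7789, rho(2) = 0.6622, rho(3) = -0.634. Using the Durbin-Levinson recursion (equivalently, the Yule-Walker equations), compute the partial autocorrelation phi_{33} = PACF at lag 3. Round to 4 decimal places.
\phi_{33} = -0.2103

The PACF at lag k is phi_{kk}, the last component of the solution
to the Yule-Walker system G_k phi = r_k where
  (G_k)_{ij} = rho(|i - j|), (r_k)_i = rho(i), i,j = 1..k.
Equivalently, Durbin-Levinson gives phi_{kk} iteratively:
  phi_{11} = rho(1)
  phi_{kk} = [rho(k) - sum_{j=1..k-1} phi_{k-1,j} rho(k-j)]
            / [1 - sum_{j=1..k-1} phi_{k-1,j} rho(j)],
  phi_{k,j} = phi_{k-1,j} - phi_{kk} phi_{k-1,k-j},  j = 1..k-1.
Step k = 1:
  phi_11 = rho(1) = -0.7789.
Step k = 2:
  phi_22 = [rho(2) - phi_11 rho(1)] / [1 - phi_11 rho(1)] = [0.6622 - (-0.7789)(-0.7789)] / [1 - (-0.7789)(-0.7789)]
         = 0.05551479 / 0.39331479 = 0.141146.
  Update: phi_21 = phi_11 - phi_22 phi_11 = -0.7789 - (0.141146)(-0.7789) = -0.668961.
Step k = 3:
  phi_33 = [rho(3) - phi_21 rho(2) - phi_22 rho(1)] / [1 - phi_21 rho(1) - phi_22 rho(2)]
    numerator   = -0.634 - (-0.668961)(0.6622) - (0.141146)(-0.7789) = -0.08107517
    denominator = 1 - (-0.668961)(-0.7789) - (0.141146)(0.6622) = 0.3854791
  phi_33 = -0.08107517 / 0.3854791 = -0.2103.
Therefore phi_{33} = -0.2103.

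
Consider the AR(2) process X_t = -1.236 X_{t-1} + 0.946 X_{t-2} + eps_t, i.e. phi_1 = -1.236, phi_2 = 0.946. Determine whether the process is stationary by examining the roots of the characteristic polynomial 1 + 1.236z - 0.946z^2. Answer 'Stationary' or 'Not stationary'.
\text{Not stationary}

The AR(p) characteristic polynomial is P(z) = 1 + 1.236z - 0.946z^2.
Stationarity requires all roots to lie outside the unit circle, i.e. |z| > 1 for every root.
Set 1 + (1.236) z + (-0.946) z^2 = 0, i.e. a z^2 + b z + c = 0 with a = -0.946, b = 1.236, c = 1.
Discriminant D = b^2 - 4ac = (1.236)^2 - 4*(-0.946)*1 = 1.527696 - (-3.784) = 5.311696.
D >= 0, so the roots are real: z = (-b +/- sqrt(D)) / (2a) = (-1.236 +/- 2.304712) / (-1.892).
  z_1 = (-1.236 + 2.304712) / (-1.892) = -0.5649,   |z_1| = 0.5649.
  z_2 = (-1.236 - 2.304712) / (-1.892) = 1.8714,   |z_2| = 1.8714.
Moduli of all roots: 0.5649, 1.8714.
All moduli strictly greater than 1? No.
Verdict: Not stationary.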